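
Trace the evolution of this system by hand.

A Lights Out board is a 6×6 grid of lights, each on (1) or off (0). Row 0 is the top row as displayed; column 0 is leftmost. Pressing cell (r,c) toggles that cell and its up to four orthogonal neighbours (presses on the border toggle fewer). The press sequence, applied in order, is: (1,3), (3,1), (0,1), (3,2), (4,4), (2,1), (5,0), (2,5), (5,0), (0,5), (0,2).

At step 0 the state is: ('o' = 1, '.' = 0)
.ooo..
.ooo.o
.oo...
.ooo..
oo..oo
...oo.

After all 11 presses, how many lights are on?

[0] .ooo..
.ooo.o
.oo...
.ooo..
oo..oo
...oo.
[1] .oo...
.o..oo
.ooo..
.ooo..
oo..oo
...oo.
[2] .oo...
.o..oo
..oo..
o..o..
o...oo
...oo.
[3] o.....
....oo
..oo..
o..o..
o...oo
...oo.
[4] o.....
....oo
...o..
ooo...
o.o.oo
...oo.
[5] o.....
....oo
...o..
ooo.o.
o.oo..
...o..
[6] o.....
.o..oo
oooo..
o.o.o.
o.oo..
...o..
[7] o.....
.o..oo
oooo..
o.o.o.
..oo..
oo.o..
[8] o.....
.o..o.
oooooo
o.o.oo
..oo..
oo.o..
[9] o.....
.o..o.
oooooo
o.o.oo
o.oo..
...o..
[10] o...oo
.o..oo
oooooo
o.o.oo
o.oo..
...o..
[11] oooooo
.oo.oo
oooooo
o.o.oo
o.oo..
...o..

24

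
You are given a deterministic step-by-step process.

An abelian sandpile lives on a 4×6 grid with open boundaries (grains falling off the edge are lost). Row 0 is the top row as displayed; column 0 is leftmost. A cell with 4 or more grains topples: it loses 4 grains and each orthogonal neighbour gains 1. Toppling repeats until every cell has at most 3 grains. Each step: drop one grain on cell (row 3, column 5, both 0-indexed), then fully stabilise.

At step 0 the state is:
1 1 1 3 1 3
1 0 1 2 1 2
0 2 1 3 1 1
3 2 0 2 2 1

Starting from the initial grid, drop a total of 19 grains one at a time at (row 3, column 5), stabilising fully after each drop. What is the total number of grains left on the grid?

42

gen 0: 1 1 1 3 1 3
1 0 1 2 1 2
0 2 1 3 1 1
3 2 0 2 2 1
gen 1: 1 1 1 3 1 3
1 0 1 2 1 2
0 2 1 3 1 1
3 2 0 2 2 2
gen 2: 1 1 1 3 1 3
1 0 1 2 1 2
0 2 1 3 1 1
3 2 0 2 2 3
gen 3: 1 1 1 3 1 3
1 0 1 2 1 2
0 2 1 3 1 2
3 2 0 2 3 0
gen 4: 1 1 1 3 1 3
1 0 1 2 1 2
0 2 1 3 1 2
3 2 0 2 3 1
gen 5: 1 1 1 3 1 3
1 0 1 2 1 2
0 2 1 3 1 2
3 2 0 2 3 2
gen 6: 1 1 1 3 1 3
1 0 1 2 1 2
0 2 1 3 1 2
3 2 0 2 3 3
gen 7: 1 1 1 3 1 3
1 0 1 2 1 2
0 2 1 3 2 3
3 2 0 3 0 1
gen 8: 1 1 1 3 1 3
1 0 1 2 1 2
0 2 1 3 2 3
3 2 0 3 0 2
gen 9: 1 1 1 3 1 3
1 0 1 2 1 2
0 2 1 3 2 3
3 2 0 3 0 3
gen 10: 1 1 1 3 1 3
1 0 1 2 1 3
0 2 1 3 3 0
3 2 0 3 1 1
gen 11: 1 1 1 3 1 3
1 0 1 2 1 3
0 2 1 3 3 0
3 2 0 3 1 2
gen 12: 1 1 1 3 1 3
1 0 1 2 1 3
0 2 1 3 3 0
3 2 0 3 1 3
gen 13: 1 1 1 3 1 3
1 0 1 2 1 3
0 2 1 3 3 1
3 2 0 3 2 0
gen 14: 1 1 1 3 1 3
1 0 1 2 1 3
0 2 1 3 3 1
3 2 0 3 2 1
gen 15: 1 1 1 3 1 3
1 0 1 2 1 3
0 2 1 3 3 1
3 2 0 3 2 2
gen 16: 1 1 1 3 1 3
1 0 1 2 1 3
0 2 1 3 3 1
3 2 0 3 2 3
gen 17: 1 1 1 3 1 3
1 0 1 2 1 3
0 2 1 3 3 2
3 2 0 3 3 0
gen 18: 1 1 1 3 1 3
1 0 1 2 1 3
0 2 1 3 3 2
3 2 0 3 3 1
gen 19: 1 1 1 3 1 3
1 0 1 2 1 3
0 2 1 3 3 2
3 2 0 3 3 2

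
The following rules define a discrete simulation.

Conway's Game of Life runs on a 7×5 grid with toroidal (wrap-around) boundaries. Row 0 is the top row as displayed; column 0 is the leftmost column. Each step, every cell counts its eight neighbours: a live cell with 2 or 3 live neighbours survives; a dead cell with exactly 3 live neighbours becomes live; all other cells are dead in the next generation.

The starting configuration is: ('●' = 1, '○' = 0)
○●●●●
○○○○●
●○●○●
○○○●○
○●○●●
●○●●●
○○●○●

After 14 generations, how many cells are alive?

6

t=0: ○●●●●
○○○○●
●○●○●
○○○●○
○●○●●
●○●●●
○○●○●
t=1: ○●●○●
○○○○○
●○○○●
○●○○○
○●○○○
○○○○○
○○○○○
t=2: ○○○○○
○●○●●
●○○○○
○●○○○
○○○○○
○○○○○
○○○○○
t=3: ○○○○○
●○○○●
●●●○●
○○○○○
○○○○○
○○○○○
○○○○○
t=4: ○○○○○
○○○●●
○●○●●
●●○○○
○○○○○
○○○○○
○○○○○
t=5: ○○○○○
●○●●●
○●○●○
●●●○●
○○○○○
○○○○○
○○○○○
t=6: ○○○●●
●●●●●
○○○○○
●●●●●
●●○○○
○○○○○
○○○○○
t=7: ○●○○○
●●●○○
○○○○○
○○●●●
○○○●○
○○○○○
○○○○○
t=8: ●●●○○
●●●○○
●○○○●
○○●●●
○○●●●
○○○○○
○○○○○
t=9: ●○●○○
○○●●○
○○○○○
○●●○○
○○●○●
○○○●○
○●○○○
t=10: ○○●●○
○●●●○
○●○●○
○●●●○
○●●○○
○○●●○
○●●○○
t=11: ○○○○○
○●○○●
●○○○●
●○○●○
○○○○○
○○○●○
○●○○○
t=12: ●○○○○
○○○○●
○●○●○
●○○○○
○○○○●
○○○○○
○○○○○
t=13: ○○○○○
●○○○●
●○○○●
●○○○●
○○○○○
○○○○○
○○○○○
t=14: ○○○○○
●○○○●
○●○●○
●○○○●
○○○○○
○○○○○
○○○○○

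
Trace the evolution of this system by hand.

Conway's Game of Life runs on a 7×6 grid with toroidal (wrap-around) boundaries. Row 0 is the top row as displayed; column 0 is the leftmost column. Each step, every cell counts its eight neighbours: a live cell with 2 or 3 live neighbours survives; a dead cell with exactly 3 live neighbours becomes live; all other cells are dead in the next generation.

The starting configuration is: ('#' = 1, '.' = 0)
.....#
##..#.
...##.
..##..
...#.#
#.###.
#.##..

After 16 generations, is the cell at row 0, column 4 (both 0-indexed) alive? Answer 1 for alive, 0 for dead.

step 0: .....#
##..#.
...##.
..##..
...#.#
#.###.
#.##..
step 1: ..####
#..##.
.#..##
..#...
.#...#
#.....
#.#...
step 2: #.#...
##....
###.##
.##.##
##....
#....#
#.#.#.
step 3: #.##..
...#..
....#.
....#.
..#.#.
......
#..#..
step 4: .####.
..###.
...##.
....##
...#..
...#..
.###..
step 5: ......
.#...#
..#...
.....#
...#..
...##.
.#....
step 6: #.....
......
#.....
......
...#..
..###.
......
step 7: ......
......
......
......
..###.
..###.
...#..
step 8: ......
......
......
...#..
..#.#.
......
..###.
step 9: ...#..
......
......
...#..
...#..
..#.#.
...#..
step 10: ......
......
......
......
..###.
..#.#.
..###.
step 11: ...#..
......
......
...#..
..#.#.
.#...#
..#.#.
step 12: ...#..
......
......
...#..
..###.
.##.##
..###.
step 13: ..###.
......
......
..###.
.#...#
.#...#
.#...#
step 14: ..###.
...#..
...#..
..###.
.#.#.#
.##.##
.#.#.#
step 15: ......
......
......
......
.#...#
.#...#
.#...#
step 16: ......
......
......
......
......
.##.##
......

0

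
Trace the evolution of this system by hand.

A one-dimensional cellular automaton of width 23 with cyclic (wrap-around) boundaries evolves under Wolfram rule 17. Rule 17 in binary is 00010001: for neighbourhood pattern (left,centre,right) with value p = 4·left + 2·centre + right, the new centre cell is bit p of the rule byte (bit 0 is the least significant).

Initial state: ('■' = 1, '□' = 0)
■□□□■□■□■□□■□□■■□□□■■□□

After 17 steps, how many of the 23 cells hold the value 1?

7

[0] ■□□□■□■□■□□■□□■■□□□■■□□
[1] □■■□□□□□□■□□■□□□■■□□□■□
[2] □□□■■■■■□□■□□■■□□□■■□□■
[3] ■■□□□□□□■□□■□□□■■□□□■□□
[4] □□■■■■■□□■□□■■□□□■■□□■□
[5] ■□□□□□□■□□■□□□■■□□□■□□■
[6] □■■■■■□□■□□■■□□□■■□□■□□
[7] □□□□□□■□□■□□□■■□□□■□□■■
[8] ■■■■■□□■□□■■□□□■■□□■□□□
[9] □□□□□■□□■□□□■■□□□■□□■■□
[10] ■■■■□□■□□■■□□□■■□□■□□□■
[11] □□□□■□□■□□□■■□□□■□□■■□□
[12] ■■■□□■□□■■□□□■■□□■□□□■■
[13] □□□■□□■□□□■■□□□■□□■■□□□
[14] ■■□□■□□■■□□□■■□□■□□□■■■
[15] □□■□□■□□□■■□□□■□□■■□□□□
[16] ■□□■□□■■□□□■■□□■□□□■■■■
[17] □■□□■□□□■■□□□■□□■■□□□□□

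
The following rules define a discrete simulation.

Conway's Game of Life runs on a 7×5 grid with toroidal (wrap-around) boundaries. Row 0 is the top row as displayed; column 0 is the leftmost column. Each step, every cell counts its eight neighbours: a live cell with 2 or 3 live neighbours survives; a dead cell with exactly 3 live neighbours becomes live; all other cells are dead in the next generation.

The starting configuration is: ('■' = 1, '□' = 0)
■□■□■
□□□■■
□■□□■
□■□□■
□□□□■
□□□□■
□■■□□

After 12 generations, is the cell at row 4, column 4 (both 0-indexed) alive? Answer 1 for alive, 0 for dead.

step 0: ■□■□■
□□□■■
□■□□■
□■□□■
□□□□■
□□□□■
□■■□□
step 1: ■□■□■
□■■□□
□□■□■
□□□■■
□□□■■
■□□■□
□■■□■
step 2: □□□□■
□□■□■
■■■□■
■□■□□
■□■□□
■■□□□
□□■□□
step 3: □□□□□
□□■□■
□□■□■
□□■□□
■□■□■
■□■□□
■■□□□
step 4: ■■□□□
□□□□□
□■■□□
■□■□■
■□■□■
□□■■□
■■□□□
step 5: ■■□□□
■□■□□
■■■■□
□□■□■
■□■□□
□□■■□
■□□□■
step 6: □□□□□
□□□■□
■□□□□
□□□□■
□□■□■
■□■■□
■□■■■
step 7: □□■□□
□□□□□
□□□□■
■□□■■
■■■□■
■□□□□
■□■□□
step 8: □■□□□
□□□□□
■□□■■
□□■□□
□□■□□
□□■■□
□□□□□
step 9: □□□□□
■□□□■
□□□■■
□■■□■
□■■□□
□□■■□
□□■□□
step 10: □□□□□
■□□■■
□■■□□
□■□□■
■□□□□
□□□■□
□□■■□
step 11: □□■□□
■■■■■
□■■□□
□■■□□
■□□□■
□□■■■
□□■■□
step 12: ■□□□□
■□□□■
□□□□■
□□■■□
■□□□■
■■■□□
□■□□■

1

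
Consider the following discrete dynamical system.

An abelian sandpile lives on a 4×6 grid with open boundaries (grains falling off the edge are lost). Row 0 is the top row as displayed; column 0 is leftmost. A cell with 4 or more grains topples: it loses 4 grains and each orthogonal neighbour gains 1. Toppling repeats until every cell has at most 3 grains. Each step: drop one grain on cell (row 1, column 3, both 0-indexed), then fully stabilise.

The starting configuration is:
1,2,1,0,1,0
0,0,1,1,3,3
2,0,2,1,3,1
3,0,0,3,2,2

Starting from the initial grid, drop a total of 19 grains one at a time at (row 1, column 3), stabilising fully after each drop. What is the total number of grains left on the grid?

41

step 0: 1,2,1,0,1,0
0,0,1,1,3,3
2,0,2,1,3,1
3,0,0,3,2,2
step 1: 1,2,1,0,1,0
0,0,1,2,3,3
2,0,2,1,3,1
3,0,0,3,2,2
step 2: 1,2,1,0,1,0
0,0,1,3,3,3
2,0,2,1,3,1
3,0,0,3,2,2
step 3: 1,2,1,1,2,1
0,0,2,1,2,0
2,0,2,3,0,3
3,0,0,3,3,2
step 4: 1,2,1,1,2,1
0,0,2,2,2,0
2,0,2,3,0,3
3,0,0,3,3,2
step 5: 1,2,1,1,2,1
0,0,2,3,2,0
2,0,2,3,0,3
3,0,0,3,3,2
step 6: 1,2,1,2,2,1
0,0,3,1,3,0
2,0,3,1,2,3
3,0,1,1,0,3
step 7: 1,2,1,2,2,1
0,0,3,2,3,0
2,0,3,1,2,3
3,0,1,1,0,3
step 8: 1,2,1,2,2,1
0,0,3,3,3,0
2,0,3,1,2,3
3,0,1,1,0,3
step 9: 1,2,2,3,3,1
0,1,1,2,0,1
2,1,0,3,3,3
3,0,2,1,0,3
step 10: 1,2,2,3,3,1
0,1,1,3,0,1
2,1,0,3,3,3
3,0,2,1,0,3
step 11: 1,2,3,1,0,2
0,1,2,2,3,2
2,1,1,1,1,1
3,0,2,2,2,0
step 12: 1,2,3,1,0,2
0,1,2,3,3,2
2,1,1,1,1,1
3,0,2,2,2,0
step 13: 1,2,3,2,1,2
0,1,3,1,0,3
2,1,1,2,2,1
3,0,2,2,2,0
step 14: 1,2,3,2,1,2
0,1,3,2,0,3
2,1,1,2,2,1
3,0,2,2,2,0
step 15: 1,2,3,2,1,2
0,1,3,3,0,3
2,1,1,2,2,1
3,0,2,2,2,0
step 16: 1,3,1,0,2,2
0,2,1,2,1,3
2,1,2,3,2,1
3,0,2,2,2,0
step 17: 1,3,1,0,2,2
0,2,1,3,1,3
2,1,2,3,2,1
3,0,2,2,2,0
step 18: 1,3,1,1,2,2
0,2,2,1,2,3
2,1,3,0,3,1
3,0,2,3,2,0
step 19: 1,3,1,1,2,2
0,2,2,2,2,3
2,1,3,0,3,1
3,0,2,3,2,0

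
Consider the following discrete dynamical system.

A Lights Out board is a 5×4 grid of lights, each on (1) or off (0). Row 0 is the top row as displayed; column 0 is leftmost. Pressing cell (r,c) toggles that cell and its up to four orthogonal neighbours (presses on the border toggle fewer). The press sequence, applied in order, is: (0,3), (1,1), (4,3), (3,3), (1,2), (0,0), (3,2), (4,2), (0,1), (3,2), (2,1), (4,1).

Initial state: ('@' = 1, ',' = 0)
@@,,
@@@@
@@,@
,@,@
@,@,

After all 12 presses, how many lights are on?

11

t=0: @@,,
@@@@
@@,@
,@,@
@,@,
t=1: @@@@
@@@,
@@,@
,@,@
@,@,
t=2: @,@@
,,,,
@,,@
,@,@
@,@,
t=3: @,@@
,,,,
@,,@
,@,,
@,,@
t=4: @,@@
,,,,
@,,,
,@@@
@,,,
t=5: @,,@
,@@@
@,@,
,@@@
@,,,
t=6: ,@,@
@@@@
@,@,
,@@@
@,,,
t=7: ,@,@
@@@@
@,,,
,,,,
@,@,
t=8: ,@,@
@@@@
@,,,
,,@,
@@,@
t=9: @,@@
@,@@
@,,,
,,@,
@@,@
t=10: @,@@
@,@@
@,@,
,@,@
@@@@
t=11: @,@@
@@@@
,@,,
,,,@
@@@@
t=12: @,@@
@@@@
,@,,
,@,@
,,,@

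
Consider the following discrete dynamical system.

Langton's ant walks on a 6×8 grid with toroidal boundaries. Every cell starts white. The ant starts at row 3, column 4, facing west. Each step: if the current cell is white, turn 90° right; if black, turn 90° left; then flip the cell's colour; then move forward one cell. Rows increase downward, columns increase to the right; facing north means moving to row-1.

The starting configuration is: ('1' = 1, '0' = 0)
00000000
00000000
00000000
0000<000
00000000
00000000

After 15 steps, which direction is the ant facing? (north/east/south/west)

t=0: 00000000
00000000
00000000
0000<000
00000000
00000000
t=1: 00000000
00000000
0000^000
00001000
00000000
00000000
t=2: 00000000
00000000
00001>00
00001000
00000000
00000000
t=3: 00000000
00000000
00001100
00001v00
00000000
00000000
t=4: 00000000
00000000
00001100
0000<100
00000000
00000000
t=5: 00000000
00000000
00001100
00000100
0000v000
00000000
t=6: 00000000
00000000
00001100
00000100
000<1000
00000000
t=7: 00000000
00000000
00001100
000^0100
00011000
00000000
t=8: 00000000
00000000
00001100
0001>100
00011000
00000000
t=9: 00000000
00000000
00001100
00011100
0001v000
00000000
t=10: 00000000
00000000
00001100
00011100
00010>00
00000000
t=11: 00000000
00000000
00001100
00011100
00010100
00000v00
t=12: 00000000
00000000
00001100
00011100
00010100
0000<100
t=13: 00000000
00000000
00001100
00011100
0001^100
00001100
t=14: 00000000
00000000
00001100
00011100
00011>00
00001100
t=15: 00000000
00000000
00001100
00011^00
00011000
00001100

north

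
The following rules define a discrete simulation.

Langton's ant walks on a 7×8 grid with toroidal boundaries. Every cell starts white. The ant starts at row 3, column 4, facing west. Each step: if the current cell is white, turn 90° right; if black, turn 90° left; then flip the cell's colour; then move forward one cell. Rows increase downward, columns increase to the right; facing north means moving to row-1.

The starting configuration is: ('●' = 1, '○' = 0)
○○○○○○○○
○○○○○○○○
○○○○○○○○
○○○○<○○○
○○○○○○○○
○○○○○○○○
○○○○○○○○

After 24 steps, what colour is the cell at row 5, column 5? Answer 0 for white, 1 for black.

1

[0] ○○○○○○○○
○○○○○○○○
○○○○○○○○
○○○○<○○○
○○○○○○○○
○○○○○○○○
○○○○○○○○
[1] ○○○○○○○○
○○○○○○○○
○○○○^○○○
○○○○●○○○
○○○○○○○○
○○○○○○○○
○○○○○○○○
[2] ○○○○○○○○
○○○○○○○○
○○○○●>○○
○○○○●○○○
○○○○○○○○
○○○○○○○○
○○○○○○○○
[3] ○○○○○○○○
○○○○○○○○
○○○○●●○○
○○○○●v○○
○○○○○○○○
○○○○○○○○
○○○○○○○○
[4] ○○○○○○○○
○○○○○○○○
○○○○●●○○
○○○○<●○○
○○○○○○○○
○○○○○○○○
○○○○○○○○
[5] ○○○○○○○○
○○○○○○○○
○○○○●●○○
○○○○○●○○
○○○○v○○○
○○○○○○○○
○○○○○○○○
[6] ○○○○○○○○
○○○○○○○○
○○○○●●○○
○○○○○●○○
○○○<●○○○
○○○○○○○○
○○○○○○○○
[7] ○○○○○○○○
○○○○○○○○
○○○○●●○○
○○○^○●○○
○○○●●○○○
○○○○○○○○
○○○○○○○○
[8] ○○○○○○○○
○○○○○○○○
○○○○●●○○
○○○●>●○○
○○○●●○○○
○○○○○○○○
○○○○○○○○
[9] ○○○○○○○○
○○○○○○○○
○○○○●●○○
○○○●●●○○
○○○●v○○○
○○○○○○○○
○○○○○○○○
[10] ○○○○○○○○
○○○○○○○○
○○○○●●○○
○○○●●●○○
○○○●○>○○
○○○○○○○○
○○○○○○○○
[11] ○○○○○○○○
○○○○○○○○
○○○○●●○○
○○○●●●○○
○○○●○●○○
○○○○○v○○
○○○○○○○○
[12] ○○○○○○○○
○○○○○○○○
○○○○●●○○
○○○●●●○○
○○○●○●○○
○○○○<●○○
○○○○○○○○
[13] ○○○○○○○○
○○○○○○○○
○○○○●●○○
○○○●●●○○
○○○●^●○○
○○○○●●○○
○○○○○○○○
[14] ○○○○○○○○
○○○○○○○○
○○○○●●○○
○○○●●●○○
○○○●●>○○
○○○○●●○○
○○○○○○○○
[15] ○○○○○○○○
○○○○○○○○
○○○○●●○○
○○○●●^○○
○○○●●○○○
○○○○●●○○
○○○○○○○○
[16] ○○○○○○○○
○○○○○○○○
○○○○●●○○
○○○●<○○○
○○○●●○○○
○○○○●●○○
○○○○○○○○
[17] ○○○○○○○○
○○○○○○○○
○○○○●●○○
○○○●○○○○
○○○●v○○○
○○○○●●○○
○○○○○○○○
[18] ○○○○○○○○
○○○○○○○○
○○○○●●○○
○○○●○○○○
○○○●○>○○
○○○○●●○○
○○○○○○○○
[19] ○○○○○○○○
○○○○○○○○
○○○○●●○○
○○○●○○○○
○○○●○●○○
○○○○●v○○
○○○○○○○○
[20] ○○○○○○○○
○○○○○○○○
○○○○●●○○
○○○●○○○○
○○○●○●○○
○○○○●○>○
○○○○○○○○
[21] ○○○○○○○○
○○○○○○○○
○○○○●●○○
○○○●○○○○
○○○●○●○○
○○○○●○●○
○○○○○○v○
[22] ○○○○○○○○
○○○○○○○○
○○○○●●○○
○○○●○○○○
○○○●○●○○
○○○○●○●○
○○○○○<●○
[23] ○○○○○○○○
○○○○○○○○
○○○○●●○○
○○○●○○○○
○○○●○●○○
○○○○●^●○
○○○○○●●○
[24] ○○○○○○○○
○○○○○○○○
○○○○●●○○
○○○●○○○○
○○○●○●○○
○○○○●●>○
○○○○○●●○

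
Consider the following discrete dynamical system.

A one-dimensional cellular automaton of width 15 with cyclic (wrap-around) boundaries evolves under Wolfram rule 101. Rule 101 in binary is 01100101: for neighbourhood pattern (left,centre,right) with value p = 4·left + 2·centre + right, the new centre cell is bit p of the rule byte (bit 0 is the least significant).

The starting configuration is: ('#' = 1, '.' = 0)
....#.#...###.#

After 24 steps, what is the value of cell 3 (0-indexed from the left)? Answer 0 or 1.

k=0  ....#.#...###.#
k=1  .##.###.#...###
k=2  #.##..###.#...#
k=3  ##.#....###.#..
k=4  .###.##...###..
k=5  ...##.#.#...#.#
k=6  .#..#####.#.###
k=7  ##......####..#
k=8  .#.####....#...
k=9  .##...#.##.#.##
k=10  #.#.#.##.####.#
k=11  ######.##...##.
k=12  .....##.#.#..##
k=13  .###..#####...#
k=14  #..#......#.#.#
k=15  #..#.####.####.
k=16  #..##...##...##
k=17  #...#.#..#.#...
k=18  #.#.###..###.#.
k=19  ####..#....####
k=20  ...#..#.##.....
k=21  ##.#..##.#.####
k=22  .###...####....
k=23  ...#.#....#.###
k=24  .#.###.##.##..#

1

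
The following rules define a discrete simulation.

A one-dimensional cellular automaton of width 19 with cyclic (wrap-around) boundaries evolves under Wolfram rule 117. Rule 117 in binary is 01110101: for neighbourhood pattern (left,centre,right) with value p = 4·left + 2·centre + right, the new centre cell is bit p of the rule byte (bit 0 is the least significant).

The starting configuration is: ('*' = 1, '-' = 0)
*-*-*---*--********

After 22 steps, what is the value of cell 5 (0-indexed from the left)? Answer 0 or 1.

0) *-*-*---*--********
1) *******-**---------
2) ------**-*********-
3) *****--**--------**
4) ----**--********---
5) ***--**--------****
6) --**--********-----
7) *--**--------******
8) **--********-------
9) -**--------*******-
10) --********-------**
11) *--------*******--*
12) ********-------**--
13) -------*******--**-
14) ******-------**--**
15) -----*******--**---
16) ****-------**--****
17) ---*******--**-----
18) **-------**--******
19) -*******--**-------
20) -------**--********
21) ******--**--------*
22) -----**--********--

1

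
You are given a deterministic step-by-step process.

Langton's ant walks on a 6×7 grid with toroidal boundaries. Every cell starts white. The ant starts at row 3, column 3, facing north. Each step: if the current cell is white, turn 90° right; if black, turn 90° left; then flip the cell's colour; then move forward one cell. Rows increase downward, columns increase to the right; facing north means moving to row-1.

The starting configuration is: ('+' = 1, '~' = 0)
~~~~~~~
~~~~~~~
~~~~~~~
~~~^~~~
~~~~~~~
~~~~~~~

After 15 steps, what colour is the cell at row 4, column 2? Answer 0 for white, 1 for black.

0

step 0: ~~~~~~~
~~~~~~~
~~~~~~~
~~~^~~~
~~~~~~~
~~~~~~~
step 1: ~~~~~~~
~~~~~~~
~~~~~~~
~~~+>~~
~~~~~~~
~~~~~~~
step 2: ~~~~~~~
~~~~~~~
~~~~~~~
~~~++~~
~~~~v~~
~~~~~~~
step 3: ~~~~~~~
~~~~~~~
~~~~~~~
~~~++~~
~~~<+~~
~~~~~~~
step 4: ~~~~~~~
~~~~~~~
~~~~~~~
~~~^+~~
~~~++~~
~~~~~~~
step 5: ~~~~~~~
~~~~~~~
~~~~~~~
~~<~+~~
~~~++~~
~~~~~~~
step 6: ~~~~~~~
~~~~~~~
~~^~~~~
~~+~+~~
~~~++~~
~~~~~~~
step 7: ~~~~~~~
~~~~~~~
~~+>~~~
~~+~+~~
~~~++~~
~~~~~~~
step 8: ~~~~~~~
~~~~~~~
~~++~~~
~~+v+~~
~~~++~~
~~~~~~~
step 9: ~~~~~~~
~~~~~~~
~~++~~~
~~<++~~
~~~++~~
~~~~~~~
step 10: ~~~~~~~
~~~~~~~
~~++~~~
~~~++~~
~~v++~~
~~~~~~~
step 11: ~~~~~~~
~~~~~~~
~~++~~~
~~~++~~
~<+++~~
~~~~~~~
step 12: ~~~~~~~
~~~~~~~
~~++~~~
~^~++~~
~++++~~
~~~~~~~
step 13: ~~~~~~~
~~~~~~~
~~++~~~
~+>++~~
~++++~~
~~~~~~~
step 14: ~~~~~~~
~~~~~~~
~~++~~~
~++++~~
~+v++~~
~~~~~~~
step 15: ~~~~~~~
~~~~~~~
~~++~~~
~++++~~
~+~>+~~
~~~~~~~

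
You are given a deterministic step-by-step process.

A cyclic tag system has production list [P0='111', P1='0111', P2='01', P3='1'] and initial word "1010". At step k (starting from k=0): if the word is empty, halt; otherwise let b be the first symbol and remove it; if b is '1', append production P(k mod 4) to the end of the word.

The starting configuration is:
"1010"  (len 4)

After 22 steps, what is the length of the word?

23

t=0: "1010"  (len 4)
t=1: "010111"  (len 6)
t=2: "10111"  (len 5)
t=3: "011101"  (len 6)
t=4: "11101"  (len 5)
t=5: "1101111"  (len 7)
t=6: "1011110111"  (len 10)
t=7: "01111011101"  (len 11)
t=8: "1111011101"  (len 10)
t=9: "111011101111"  (len 12)
t=10: "110111011110111"  (len 15)
t=11: "1011101111011101"  (len 16)
t=12: "0111011110111011"  (len 16)
t=13: "111011110111011"  (len 15)
t=14: "110111101110110111"  (len 18)
t=15: "1011110111011011101"  (len 19)
t=16: "0111101110110111011"  (len 19)
t=17: "111101110110111011"  (len 18)
t=18: "111011101101110110111"  (len 21)
t=19: "1101110110111011011101"  (len 22)
t=20: "1011101101110110111011"  (len 22)
t=21: "011101101110110111011111"  (len 24)
t=22: "11101101110110111011111"  (len 23)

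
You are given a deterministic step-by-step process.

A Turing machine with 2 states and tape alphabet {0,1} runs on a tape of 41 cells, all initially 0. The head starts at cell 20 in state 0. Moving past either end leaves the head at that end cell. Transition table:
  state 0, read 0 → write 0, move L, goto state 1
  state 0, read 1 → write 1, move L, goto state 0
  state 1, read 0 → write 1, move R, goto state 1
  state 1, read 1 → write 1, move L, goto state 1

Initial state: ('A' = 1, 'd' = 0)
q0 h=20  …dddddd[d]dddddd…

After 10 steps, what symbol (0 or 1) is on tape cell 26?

gen 0: q0 h=20  …dddddd[d]dddddd…
gen 1: q1 h=19  …dddddd[d]dddddd…
gen 2: q1 h=20  …dddddA[d]dddddd…
gen 3: q1 h=21  …ddddAA[d]dddddd…
gen 4: q1 h=22  …dddAAA[d]dddddd…
gen 5: q1 h=23  …ddAAAA[d]dddddd…
gen 6: q1 h=24  …dAAAAA[d]dddddd…
gen 7: q1 h=25  …AAAAAA[d]dddddd…
gen 8: q1 h=26  …AAAAAA[d]dddddd…
gen 9: q1 h=27  …AAAAAA[d]dddddd…
gen 10: q1 h=28  …AAAAAA[d]dddddd…

1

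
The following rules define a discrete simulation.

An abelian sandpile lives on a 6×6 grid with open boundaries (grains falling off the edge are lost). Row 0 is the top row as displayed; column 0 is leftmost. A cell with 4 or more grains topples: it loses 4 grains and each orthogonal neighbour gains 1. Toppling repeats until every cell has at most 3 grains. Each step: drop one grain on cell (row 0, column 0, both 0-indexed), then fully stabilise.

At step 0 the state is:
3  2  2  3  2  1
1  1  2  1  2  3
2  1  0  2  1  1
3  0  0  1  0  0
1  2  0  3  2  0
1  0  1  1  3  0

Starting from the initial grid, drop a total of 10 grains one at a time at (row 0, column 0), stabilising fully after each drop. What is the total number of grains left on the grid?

50

step 0: 3  2  2  3  2  1
1  1  2  1  2  3
2  1  0  2  1  1
3  0  0  1  0  0
1  2  0  3  2  0
1  0  1  1  3  0
step 1: 0  3  2  3  2  1
2  1  2  1  2  3
2  1  0  2  1  1
3  0  0  1  0  0
1  2  0  3  2  0
1  0  1  1  3  0
step 2: 1  3  2  3  2  1
2  1  2  1  2  3
2  1  0  2  1  1
3  0  0  1  0  0
1  2  0  3  2  0
1  0  1  1  3  0
step 3: 2  3  2  3  2  1
2  1  2  1  2  3
2  1  0  2  1  1
3  0  0  1  0  0
1  2  0  3  2  0
1  0  1  1  3  0
step 4: 3  3  2  3  2  1
2  1  2  1  2  3
2  1  0  2  1  1
3  0  0  1  0  0
1  2  0  3  2  0
1  0  1  1  3  0
step 5: 1  0  3  3  2  1
3  2  2  1  2  3
2  1  0  2  1  1
3  0  0  1  0  0
1  2  0  3  2  0
1  0  1  1  3  0
step 6: 2  0  3  3  2  1
3  2  2  1  2  3
2  1  0  2  1  1
3  0  0  1  0  0
1  2  0  3  2  0
1  0  1  1  3  0
step 7: 3  0  3  3  2  1
3  2  2  1  2  3
2  1  0  2  1  1
3  0  0  1  0  0
1  2  0  3  2  0
1  0  1  1  3  0
step 8: 1  1  3  3  2  1
0  3  2  1  2  3
3  1  0  2  1  1
3  0  0  1  0  0
1  2  0  3  2  0
1  0  1  1  3  0
step 9: 2  1  3  3  2  1
0  3  2  1  2  3
3  1  0  2  1  1
3  0  0  1  0  0
1  2  0  3  2  0
1  0  1  1  3  0
step 10: 3  1  3  3  2  1
0  3  2  1  2  3
3  1  0  2  1  1
3  0  0  1  0  0
1  2  0  3  2  0
1  0  1  1  3  0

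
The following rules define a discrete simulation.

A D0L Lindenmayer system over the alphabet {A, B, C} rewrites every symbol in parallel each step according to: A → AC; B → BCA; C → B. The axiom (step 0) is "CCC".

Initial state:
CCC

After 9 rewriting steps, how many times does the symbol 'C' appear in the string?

384

gen 0: CCC
gen 1: BBB
gen 2: BCABCABCA
gen 3: BCABACBCABACBCABAC
gen 4: BCABACBCAACBBCABACBCAACBBCABACBCAACB
gen 5: BCABACBCAACBBCABACACBBCABCABACBCAACBBCABACACBBCABCABACBCAACBBCABACACBBCA
gen 6: BCABACBCAACBBCABACACBBCABCABACBCAACBACBBCABCABACBCABACBCAA…BBCABCABACBCABACBCAACBBCABACACBBCABCABACBCAACBACBBCABCABAC  (len 144)
gen 7: BCABACBCAACBBCABACACBBCABCABACBCAACBACBBCABCABACBCABACBCAA…BBCABCABACBCABACBCAACBBCABACACBBCAACBBCABCABACBCABACBCAACB  (len 288)
gen 8: BCABACBCAACBBCABACACBBCABCABACBCAACBACBBCABCABACBCABACBCAA…BBCABCABACACBBCABCABACBCABACBCAACBBCABACBCAACBBCABACACBBCA  (len 576)
gen 9: BCABACBCAACBBCABACACBBCABCABACBCAACBACBBCABCABACBCABACBCAA…ABACACBBCABCABACBCAACBBCABACACBBCABCABACBCAACBACBBCABCABAC  (len 1152)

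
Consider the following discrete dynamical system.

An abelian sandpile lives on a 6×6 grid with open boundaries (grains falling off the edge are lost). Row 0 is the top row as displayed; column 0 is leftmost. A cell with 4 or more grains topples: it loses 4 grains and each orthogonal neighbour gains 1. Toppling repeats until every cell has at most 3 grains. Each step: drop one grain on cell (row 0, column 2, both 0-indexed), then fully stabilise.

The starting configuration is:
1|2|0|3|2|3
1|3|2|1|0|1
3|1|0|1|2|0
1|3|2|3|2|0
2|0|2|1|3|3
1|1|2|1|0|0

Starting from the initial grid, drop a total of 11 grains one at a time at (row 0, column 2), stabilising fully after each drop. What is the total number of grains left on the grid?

59

t=0: 1|2|0|3|2|3
1|3|2|1|0|1
3|1|0|1|2|0
1|3|2|3|2|0
2|0|2|1|3|3
1|1|2|1|0|0
t=1: 1|2|1|3|2|3
1|3|2|1|0|1
3|1|0|1|2|0
1|3|2|3|2|0
2|0|2|1|3|3
1|1|2|1|0|0
t=2: 1|2|2|3|2|3
1|3|2|1|0|1
3|1|0|1|2|0
1|3|2|3|2|0
2|0|2|1|3|3
1|1|2|1|0|0
t=3: 1|2|3|3|2|3
1|3|2|1|0|1
3|1|0|1|2|0
1|3|2|3|2|0
2|0|2|1|3|3
1|1|2|1|0|0
t=4: 1|3|1|0|3|3
1|3|3|2|0|1
3|1|0|1|2|0
1|3|2|3|2|0
2|0|2|1|3|3
1|1|2|1|0|0
t=5: 1|3|2|0|3|3
1|3|3|2|0|1
3|1|0|1|2|0
1|3|2|3|2|0
2|0|2|1|3|3
1|1|2|1|0|0
t=6: 1|3|3|0|3|3
1|3|3|2|0|1
3|1|0|1|2|0
1|3|2|3|2|0
2|0|2|1|3|3
1|1|2|1|0|0
t=7: 2|1|2|1|3|3
2|1|1|3|0|1
3|2|1|1|2|0
1|3|2|3|2|0
2|0|2|1|3|3
1|1|2|1|0|0
t=8: 2|1|3|1|3|3
2|1|1|3|0|1
3|2|1|1|2|0
1|3|2|3|2|0
2|0|2|1|3|3
1|1|2|1|0|0
t=9: 2|2|0|2|3|3
2|1|2|3|0|1
3|2|1|1|2|0
1|3|2|3|2|0
2|0|2|1|3|3
1|1|2|1|0|0
t=10: 2|2|1|2|3|3
2|1|2|3|0|1
3|2|1|1|2|0
1|3|2|3|2|0
2|0|2|1|3|3
1|1|2|1|0|0
t=11: 2|2|2|2|3|3
2|1|2|3|0|1
3|2|1|1|2|0
1|3|2|3|2|0
2|0|2|1|3|3
1|1|2|1|0|0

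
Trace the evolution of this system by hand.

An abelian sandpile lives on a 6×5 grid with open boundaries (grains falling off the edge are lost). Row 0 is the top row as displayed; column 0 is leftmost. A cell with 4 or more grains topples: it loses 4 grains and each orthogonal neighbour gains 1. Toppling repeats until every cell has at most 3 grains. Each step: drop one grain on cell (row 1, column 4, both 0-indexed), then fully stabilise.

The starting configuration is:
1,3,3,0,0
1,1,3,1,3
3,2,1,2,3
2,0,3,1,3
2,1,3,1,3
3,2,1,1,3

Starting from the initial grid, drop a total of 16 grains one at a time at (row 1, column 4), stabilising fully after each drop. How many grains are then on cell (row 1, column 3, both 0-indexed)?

gen 0: 1,3,3,0,0
1,1,3,1,3
3,2,1,2,3
2,0,3,1,3
2,1,3,1,3
3,2,1,1,3
gen 1: 1,3,3,0,1
1,1,3,2,1
3,2,1,3,1
2,0,3,2,1
2,1,3,2,1
3,2,1,2,0
gen 2: 1,3,3,0,1
1,1,3,2,2
3,2,1,3,1
2,0,3,2,1
2,1,3,2,1
3,2,1,2,0
gen 3: 1,3,3,0,1
1,1,3,2,3
3,2,1,3,1
2,0,3,2,1
2,1,3,2,1
3,2,1,2,0
gen 4: 1,3,3,0,2
1,1,3,3,0
3,2,1,3,2
2,0,3,2,1
2,1,3,2,1
3,2,1,2,0
gen 5: 1,3,3,0,2
1,1,3,3,1
3,2,1,3,2
2,0,3,2,1
2,1,3,2,1
3,2,1,2,0
gen 6: 1,3,3,0,2
1,1,3,3,2
3,2,1,3,2
2,0,3,2,1
2,1,3,2,1
3,2,1,2,0
gen 7: 1,3,3,0,2
1,1,3,3,3
3,2,1,3,2
2,0,3,2,1
2,1,3,2,1
3,2,1,2,0
gen 8: 2,0,1,2,3
1,3,1,2,2
3,2,3,1,0
2,0,3,3,2
2,1,3,2,1
3,2,1,2,0
gen 9: 2,0,1,2,3
1,3,1,2,3
3,2,3,1,0
2,0,3,3,2
2,1,3,2,1
3,2,1,2,0
gen 10: 2,0,1,3,0
1,3,1,3,1
3,2,3,1,1
2,0,3,3,2
2,1,3,2,1
3,2,1,2,0
gen 11: 2,0,1,3,0
1,3,1,3,2
3,2,3,1,1
2,0,3,3,2
2,1,3,2,1
3,2,1,2,0
gen 12: 2,0,1,3,0
1,3,1,3,3
3,2,3,1,1
2,0,3,3,2
2,1,3,2,1
3,2,1,2,0
gen 13: 2,0,2,0,2
1,3,2,1,1
3,2,3,2,2
2,0,3,3,2
2,1,3,2,1
3,2,1,2,0
gen 14: 2,0,2,0,2
1,3,2,1,2
3,2,3,2,2
2,0,3,3,2
2,1,3,2,1
3,2,1,2,0
gen 15: 2,0,2,0,2
1,3,2,1,3
3,2,3,2,2
2,0,3,3,2
2,1,3,2,1
3,2,1,2,0
gen 16: 2,0,2,0,3
1,3,2,2,0
3,2,3,2,3
2,0,3,3,2
2,1,3,2,1
3,2,1,2,0

2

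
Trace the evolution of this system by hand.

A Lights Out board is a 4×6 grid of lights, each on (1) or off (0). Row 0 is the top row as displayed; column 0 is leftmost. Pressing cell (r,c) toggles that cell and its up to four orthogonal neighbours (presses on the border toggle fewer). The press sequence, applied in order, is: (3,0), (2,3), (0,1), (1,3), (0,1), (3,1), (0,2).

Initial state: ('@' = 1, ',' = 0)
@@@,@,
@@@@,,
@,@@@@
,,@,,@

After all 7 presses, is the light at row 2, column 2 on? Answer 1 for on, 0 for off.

k=0  @@@,@,
@@@@,,
@,@@@@
,,@,,@
k=1  @@@,@,
@@@@,,
,,@@@@
@@@,,@
k=2  @@@,@,
@@@,,,
,,,,,@
@@@@,@
k=3  ,,,,@,
@,@,,,
,,,,,@
@@@@,@
k=4  ,,,@@,
@,,@@,
,,,@,@
@@@@,@
k=5  @@@@@,
@@,@@,
,,,@,@
@@@@,@
k=6  @@@@@,
@@,@@,
,@,@,@
,,,@,@
k=7  @,,,@,
@@@@@,
,@,@,@
,,,@,@

0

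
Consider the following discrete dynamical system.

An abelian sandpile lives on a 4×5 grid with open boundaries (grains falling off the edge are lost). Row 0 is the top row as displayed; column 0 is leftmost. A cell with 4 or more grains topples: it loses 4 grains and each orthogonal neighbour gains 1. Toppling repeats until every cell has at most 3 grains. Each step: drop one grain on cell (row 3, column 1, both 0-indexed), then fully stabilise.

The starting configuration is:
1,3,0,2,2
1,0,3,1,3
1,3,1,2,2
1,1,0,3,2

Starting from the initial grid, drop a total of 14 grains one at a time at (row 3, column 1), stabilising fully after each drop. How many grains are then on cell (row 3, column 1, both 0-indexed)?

2

k=0  1,3,0,2,2
1,0,3,1,3
1,3,1,2,2
1,1,0,3,2
k=1  1,3,0,2,2
1,0,3,1,3
1,3,1,2,2
1,2,0,3,2
k=2  1,3,0,2,2
1,0,3,1,3
1,3,1,2,2
1,3,0,3,2
k=3  1,3,0,2,2
1,1,3,1,3
2,0,2,2,2
2,1,1,3,2
k=4  1,3,0,2,2
1,1,3,1,3
2,0,2,2,2
2,2,1,3,2
k=5  1,3,0,2,2
1,1,3,1,3
2,0,2,2,2
2,3,1,3,2
k=6  1,3,0,2,2
1,1,3,1,3
2,1,2,2,2
3,0,2,3,2
k=7  1,3,0,2,2
1,1,3,1,3
2,1,2,2,2
3,1,2,3,2
k=8  1,3,0,2,2
1,1,3,1,3
2,1,2,2,2
3,2,2,3,2
k=9  1,3,0,2,2
1,1,3,1,3
2,1,2,2,2
3,3,2,3,2
k=10  1,3,0,2,2
1,1,3,1,3
3,2,2,2,2
0,1,3,3,2
k=11  1,3,0,2,2
1,1,3,1,3
3,2,2,2,2
0,2,3,3,2
k=12  1,3,0,2,2
1,1,3,1,3
3,2,2,2,2
0,3,3,3,2
k=13  1,3,0,2,2
1,1,3,1,3
3,3,3,3,2
1,1,1,0,3
k=14  1,3,0,2,2
1,1,3,1,3
3,3,3,3,2
1,2,1,0,3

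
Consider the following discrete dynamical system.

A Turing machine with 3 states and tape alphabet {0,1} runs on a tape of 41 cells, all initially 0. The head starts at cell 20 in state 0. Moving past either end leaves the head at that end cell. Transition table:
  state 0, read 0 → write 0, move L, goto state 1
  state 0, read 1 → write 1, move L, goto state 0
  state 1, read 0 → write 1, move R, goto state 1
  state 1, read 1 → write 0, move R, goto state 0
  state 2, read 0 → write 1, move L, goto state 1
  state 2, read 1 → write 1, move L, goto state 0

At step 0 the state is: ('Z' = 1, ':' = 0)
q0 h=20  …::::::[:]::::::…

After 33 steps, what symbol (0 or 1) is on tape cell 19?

step 0: q0 h=20  …::::::[:]::::::…
step 1: q1 h=19  …::::::[:]::::::…
step 2: q1 h=20  …:::::Z[:]::::::…
step 3: q1 h=21  …::::ZZ[:]::::::…
step 4: q1 h=22  …:::ZZZ[:]::::::…
step 5: q1 h=23  …::ZZZZ[:]::::::…
step 6: q1 h=24  …:ZZZZZ[:]::::::…
step 7: q1 h=25  …ZZZZZZ[:]::::::…
step 8: q1 h=26  …ZZZZZZ[:]::::::…
step 9: q1 h=27  …ZZZZZZ[:]::::::…
step 10: q1 h=28  …ZZZZZZ[:]::::::…
step 11: q1 h=29  …ZZZZZZ[:]::::::…
step 12: q1 h=30  …ZZZZZZ[:]::::::…
step 13: q1 h=31  …ZZZZZZ[:]::::::…
step 14: q1 h=32  …ZZZZZZ[:]::::::…
step 15: q1 h=33  …ZZZZZZ[:]::::::…
step 16: q1 h=34  …ZZZZZZ[:]::::::|
step 17: q1 h=35  …ZZZZZZ[:]:::::|
step 18: q1 h=36  …ZZZZZZ[:]::::|
step 19: q1 h=37  …ZZZZZZ[:]:::|
step 20: q1 h=38  …ZZZZZZ[:]::|
step 21: q1 h=39  …ZZZZZZ[:]:|
step 22: q1 h=40  …ZZZZZZ[:]|
step 23: q1 h=40  …ZZZZZZ[Z]|
step 24: q0 h=40  …ZZZZZZ[:]|
step 25: q1 h=39  …ZZZZZZ[Z]:|
step 26: q0 h=40  …ZZZZZ:[:]|
step 27: q1 h=39  …ZZZZZZ[:]:|
step 28: q1 h=40  …ZZZZZZ[:]|
step 29: q1 h=40  …ZZZZZZ[Z]|
step 30: q0 h=40  …ZZZZZZ[:]|
step 31: q1 h=39  …ZZZZZZ[Z]:|
step 32: q0 h=40  …ZZZZZ:[:]|
step 33: q1 h=39  …ZZZZZZ[:]:|

1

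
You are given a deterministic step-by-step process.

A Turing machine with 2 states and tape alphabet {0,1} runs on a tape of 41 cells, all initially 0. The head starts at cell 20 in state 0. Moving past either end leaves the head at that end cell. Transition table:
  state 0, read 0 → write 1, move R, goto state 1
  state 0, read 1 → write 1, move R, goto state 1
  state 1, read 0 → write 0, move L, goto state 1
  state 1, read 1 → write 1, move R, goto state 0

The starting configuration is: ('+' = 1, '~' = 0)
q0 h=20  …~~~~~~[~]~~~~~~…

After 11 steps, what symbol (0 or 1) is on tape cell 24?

0

gen 0: q0 h=20  …~~~~~~[~]~~~~~~…
gen 1: q1 h=21  …~~~~~+[~]~~~~~~…
gen 2: q1 h=20  …~~~~~~[+]~~~~~~…
gen 3: q0 h=21  …~~~~~+[~]~~~~~~…
gen 4: q1 h=22  …~~~~++[~]~~~~~~…
gen 5: q1 h=21  …~~~~~+[+]~~~~~~…
gen 6: q0 h=22  …~~~~++[~]~~~~~~…
gen 7: q1 h=23  …~~~+++[~]~~~~~~…
gen 8: q1 h=22  …~~~~++[+]~~~~~~…
gen 9: q0 h=23  …~~~+++[~]~~~~~~…
gen 10: q1 h=24  …~~++++[~]~~~~~~…
gen 11: q1 h=23  …~~~+++[+]~~~~~~…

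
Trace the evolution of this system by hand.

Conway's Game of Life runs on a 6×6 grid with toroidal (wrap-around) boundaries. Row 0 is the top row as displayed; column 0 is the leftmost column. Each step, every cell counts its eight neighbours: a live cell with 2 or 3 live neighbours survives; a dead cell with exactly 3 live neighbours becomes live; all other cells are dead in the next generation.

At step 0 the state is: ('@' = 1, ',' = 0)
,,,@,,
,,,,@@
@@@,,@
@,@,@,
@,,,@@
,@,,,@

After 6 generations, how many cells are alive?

4

gen 0: ,,,@,,
,,,,@@
@@@,,@
@,@,@,
@,,,@@
,@,,,@
gen 1: @,,,,@
,@@@@@
,,@,,,
,,@,@,
,,,@@,
,,,,,@
gen 2: ,@@@,,
,@@@@@
,,,,,@
,,@,@,
,,,@@@
@,,,,@
gen 3: ,,,,,,
,@,,,@
@@,,,@
,,,,,,
@,,@,,
@@,,,@
gen 4: ,@,,,@
,@,,,@
,@,,,@
,@,,,@
@@,,,@
@@,,,@
gen 5: ,@@,@@
,@@,@@
,@@,@@
,@@,@@
,,@,@,
,,@,@,
gen 6: ,,,,,,
,,,,,,
,,,,,,
,,,,,,
,,@,@,
,,@,@,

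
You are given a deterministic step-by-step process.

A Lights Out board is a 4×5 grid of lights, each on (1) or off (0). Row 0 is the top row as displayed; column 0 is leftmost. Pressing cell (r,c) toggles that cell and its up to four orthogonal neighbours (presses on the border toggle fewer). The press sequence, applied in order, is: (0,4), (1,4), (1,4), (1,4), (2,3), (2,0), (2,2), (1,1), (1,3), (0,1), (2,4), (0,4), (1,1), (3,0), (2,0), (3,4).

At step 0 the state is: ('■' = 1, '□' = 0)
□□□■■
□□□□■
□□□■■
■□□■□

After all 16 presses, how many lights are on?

[0] □□□■■
□□□□■
□□□■■
■□□■□
[1] □□□□□
□□□□□
□□□■■
■□□■□
[2] □□□□■
□□□■■
□□□■□
■□□■□
[3] □□□□□
□□□□□
□□□■■
■□□■□
[4] □□□□■
□□□■■
□□□■□
■□□■□
[5] □□□□■
□□□□■
□□■□■
■□□□□
[6] □□□□■
■□□□■
■■■□■
□□□□□
[7] □□□□■
■□■□■
■□□■■
□□■□□
[8] □■□□■
□■□□■
■■□■■
□□■□□
[9] □■□■■
□■■■□
■■□□■
□□■□□
[10] ■□■■■
□□■■□
■■□□■
□□■□□
[11] ■□■■■
□□■■■
■■□■□
□□■□■
[12] ■□■□□
□□■■□
■■□■□
□□■□■
[13] ■■■□□
■■□■□
■□□■□
□□■□■
[14] ■■■□□
■■□■□
□□□■□
■■■□■
[15] ■■■□□
□■□■□
■■□■□
□■■□■
[16] ■■■□□
□■□■□
■■□■■
□■■■□

12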